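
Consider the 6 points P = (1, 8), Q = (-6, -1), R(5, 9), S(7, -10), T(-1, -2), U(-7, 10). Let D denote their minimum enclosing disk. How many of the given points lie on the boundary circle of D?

2

The minimum enclosing circle of a finite set is fixed by two of the points (as a diameter) or three (as a circumcircle).
The farthest pair is S–U with squared distance 596. The circle on this segment as diameter has centre (0, 0) and r² = 596/4 = 149.
Check P: distance² to centre = 65 ≤ 149, so it lies inside.
All remaining points lie in this disk, and no smaller disk contains both endpoints, so this is the minimum enclosing circle.
The points at distance exactly r from the centre are S, U — 2 points.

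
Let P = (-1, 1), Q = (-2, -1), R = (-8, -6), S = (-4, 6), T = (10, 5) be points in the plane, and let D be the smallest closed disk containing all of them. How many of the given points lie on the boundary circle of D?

The farthest pair is R–T with squared distance 445. The circle on this segment as diameter has centre (1, -0.5) and r² = 445/4 = 111.25.
Check P: distance² to centre = 6.25 ≤ 111.25, so it lies inside.
All remaining points lie in this disk, and no smaller disk contains both endpoints, so this is the minimum enclosing circle.
The points at distance exactly r from the centre are R, T — 2 points.

2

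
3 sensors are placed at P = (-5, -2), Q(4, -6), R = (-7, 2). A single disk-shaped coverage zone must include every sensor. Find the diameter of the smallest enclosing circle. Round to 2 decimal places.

Side lengths²: PQ² = 97, PR² = 20, QR² = 185.
Since QR² = 185 ≥ 97 + 20 = 117, the angle opposite QR is not acute, so the smallest enclosing circle has QR as diameter.
Centre = midpoint of QR = (-1.5, -2), r² = 185/4 = 46.25.
Diameter = 2r = 2√(46.25) ≈ 13.60.

13.60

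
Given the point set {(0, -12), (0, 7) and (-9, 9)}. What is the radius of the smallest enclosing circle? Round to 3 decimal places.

Call the three points A, B, C in the order given.
Side lengths²: AB² = 361, AC² = 522, BC² = 85.
Since AC² = 522 ≥ 361 + 85 = 446, the angle opposite AC is not acute, so the smallest enclosing circle has AC as diameter.
Centre = midpoint of AC = (-4.5, -1.5), r² = 522/4 = 130.5.
r = √(130.5) ≈ 11.424.

11.424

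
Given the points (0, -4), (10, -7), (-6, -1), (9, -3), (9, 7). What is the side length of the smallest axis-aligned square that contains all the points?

16

The bounding box has width 16 and height 14.
An axis-aligned square enclosing the set must have side ≥ max(width, height).
So the minimum side is max(16, 14) = 16.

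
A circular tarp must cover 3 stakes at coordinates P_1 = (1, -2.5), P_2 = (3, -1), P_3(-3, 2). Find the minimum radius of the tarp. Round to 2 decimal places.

Side lengths²: P_1P_2² = 6.25, P_1P_3² = 36.25, P_2P_3² = 45.
Since P_2P_3² = 45 ≥ 36.25 + 6.25 = 42.5, the angle opposite P_2P_3 is not acute, so the smallest enclosing circle has P_2P_3 as diameter.
Centre = midpoint of P_2P_3 = (0, 0.5), r² = 45/4 = 11.25.
r = √(11.25) ≈ 3.35.

3.35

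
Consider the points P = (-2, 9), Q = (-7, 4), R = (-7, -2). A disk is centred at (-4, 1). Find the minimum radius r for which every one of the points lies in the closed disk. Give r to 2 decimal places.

8.25

The required radius is the distance from (-4, 1) to the farthest point.
Squared distances: 68, 18, 18.
Maximum is 68, attained at P.
r = √68 ≈ 8.25.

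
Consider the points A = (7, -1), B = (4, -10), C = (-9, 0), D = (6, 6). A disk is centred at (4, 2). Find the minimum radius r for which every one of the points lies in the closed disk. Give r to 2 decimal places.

13.15

The required radius is the distance from (4, 2) to the farthest point.
Squared distances: 18, 144, 173, 20.
Maximum is 173, attained at C.
r = √173 ≈ 13.15.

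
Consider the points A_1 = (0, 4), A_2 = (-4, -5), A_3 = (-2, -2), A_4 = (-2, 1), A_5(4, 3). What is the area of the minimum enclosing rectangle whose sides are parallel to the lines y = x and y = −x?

In coordinates u = x + y, v = x − y the rectangle is axis-aligned; the map (x,y)→(u,v) scales areas by 2.
u-values: 4, -9, -4, -1, 7; range = 7 − (-9) = 16.
v-values: -4, 1, 0, -3, 1; range = 1 − (-4) = 5.
Area = (16 × 5) / 2 = 40.

40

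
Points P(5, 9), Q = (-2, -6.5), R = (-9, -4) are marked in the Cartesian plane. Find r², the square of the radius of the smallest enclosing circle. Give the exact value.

91.25

Side lengths²: PQ² = 289.25, PR² = 365, QR² = 55.25.
Since PR² = 365 ≥ 289.25 + 55.25 = 344.5, the angle opposite PR is not acute, so the smallest enclosing circle has PR as diameter.
Centre = midpoint of PR = (-2, 2.5), r² = 365/4 = 91.25.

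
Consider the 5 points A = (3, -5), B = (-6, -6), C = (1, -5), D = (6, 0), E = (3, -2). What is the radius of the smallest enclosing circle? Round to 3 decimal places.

6.708

The minimum enclosing circle of a finite set is fixed by two of the points (as a diameter) or three (as a circumcircle).
The farthest pair is B–D with squared distance 180. The circle on this segment as diameter has centre (0, -3) and r² = 180/4 = 45.
Check A: distance² to centre = 13 ≤ 45, so it lies inside.
All remaining points lie in this disk, and no smaller disk contains both endpoints, so this is the minimum enclosing circle.
r = √45 ≈ 6.708.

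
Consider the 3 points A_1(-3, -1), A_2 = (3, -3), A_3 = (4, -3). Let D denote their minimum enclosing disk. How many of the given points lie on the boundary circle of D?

2

Side lengths²: A_1A_2² = 40, A_1A_3² = 53, A_2A_3² = 1.
Since A_1A_3² = 53 ≥ 40 + 1 = 41, the angle opposite A_1A_3 is not acute, so the smallest enclosing circle has A_1A_3 as diameter.
Centre = midpoint of A_1A_3 = (0.5, -2), r² = 53/4 = 13.25.
The points at distance exactly r from the centre are A_1, A_3 — 2 points.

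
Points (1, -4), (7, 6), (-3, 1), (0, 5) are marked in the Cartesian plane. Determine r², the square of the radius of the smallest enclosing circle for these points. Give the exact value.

3485/98

The minimum enclosing circle is determined by three boundary points: (1, -4), (7, 6), (-3, 1).
Their circumcentre is (41/14, 23/14) with r² = 3485/98.
The farthest remaining point (0, 5) is at distance² 1945/98 ≤ 3485/98.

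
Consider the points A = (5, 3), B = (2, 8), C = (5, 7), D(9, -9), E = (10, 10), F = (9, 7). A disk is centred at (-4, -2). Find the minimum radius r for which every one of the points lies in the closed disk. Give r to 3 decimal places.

18.439

The required radius is the distance from (-4, -2) to the farthest point.
Squared distances: 106, 136, 162, 218, 340, 250.
Maximum is 340, attained at E.
r = √340 ≈ 18.439.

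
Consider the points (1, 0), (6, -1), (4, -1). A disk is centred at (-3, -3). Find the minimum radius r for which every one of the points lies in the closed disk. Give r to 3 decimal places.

9.220

The required radius is the distance from (-3, -3) to the farthest point.
Squared distances: 25, 85, 53.
Maximum is 85, attained at (6, -1).
r = √85 ≈ 9.220.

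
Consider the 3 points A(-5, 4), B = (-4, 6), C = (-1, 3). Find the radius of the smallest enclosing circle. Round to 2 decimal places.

Side lengths²: AB² = 5, AC² = 17, BC² = 18.
Since BC² = 18 < 17 + 5 = 22, the triangle is acute, so the smallest enclosing circle is the circumcircle.
Circumcentre = (-17/6, 25/6), r² = 85/18.
r = √(85/18) ≈ 2.17.

2.17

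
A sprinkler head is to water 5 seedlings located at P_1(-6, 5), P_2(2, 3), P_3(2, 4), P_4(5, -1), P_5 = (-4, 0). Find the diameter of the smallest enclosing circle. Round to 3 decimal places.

The farthest pair is P_1–P_4 with squared distance 157. The circle on this segment as diameter has centre (-0.5, 2) and r² = 157/4 = 39.25.
Check P_2: distance² to centre = 7.25 ≤ 39.25, so it lies inside.
All remaining points lie in this disk, and no smaller disk contains both endpoints, so this is the minimum enclosing circle.
Diameter = 2r = 2√(39.25) ≈ 12.530.

12.530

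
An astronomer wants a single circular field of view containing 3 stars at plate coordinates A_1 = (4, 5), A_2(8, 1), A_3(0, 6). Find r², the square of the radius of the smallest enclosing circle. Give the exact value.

Side lengths²: A_1A_2² = 32, A_1A_3² = 17, A_2A_3² = 89.
Since A_2A_3² = 89 ≥ 32 + 17 = 49, the angle opposite A_2A_3 is not acute, so the smallest enclosing circle has A_2A_3 as diameter.
Centre = midpoint of A_2A_3 = (4, 3.5), r² = 89/4 = 22.25.

22.25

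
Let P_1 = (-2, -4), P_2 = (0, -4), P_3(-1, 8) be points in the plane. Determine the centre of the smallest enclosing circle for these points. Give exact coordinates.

Side lengths²: P_1P_2² = 4, P_1P_3² = 145, P_2P_3² = 145.
Since P_2P_3² = 145 < 145 + 4 = 149, the triangle is acute, so the smallest enclosing circle is the circumcircle.
Circumcentre = (-1, 47/24), r² = 21025/576.
Centre = (-1, 47/24).

(-1, 47/24)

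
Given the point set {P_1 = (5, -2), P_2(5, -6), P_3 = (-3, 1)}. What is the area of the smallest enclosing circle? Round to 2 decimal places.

88.75

Side lengths²: P_1P_2² = 16, P_1P_3² = 73, P_2P_3² = 113.
Since P_2P_3² = 113 ≥ 73 + 16 = 89, the angle opposite P_2P_3 is not acute, so the smallest enclosing circle has P_2P_3 as diameter.
Centre = midpoint of P_2P_3 = (1, -2.5), r² = 113/4 = 28.25.
Area = π·r² = π·28.25 ≈ 88.75.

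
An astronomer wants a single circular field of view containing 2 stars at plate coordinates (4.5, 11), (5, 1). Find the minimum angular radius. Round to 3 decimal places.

The smallest circle enclosing two points has them as diameter endpoints.
Centre = midpoint = (4.75, 6); r² = |(4.5, 11)−(5, 1)|²/4 = 100.25/4 = 25.0625.
r = √(25.0625) ≈ 5.006.

5.006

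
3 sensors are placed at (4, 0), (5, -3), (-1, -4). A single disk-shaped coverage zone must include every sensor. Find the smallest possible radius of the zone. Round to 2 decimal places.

3.24

Call the three points A, B, C in the order given.
Side lengths²: AB² = 10, AC² = 41, BC² = 37.
Since AC² = 41 < 37 + 10 = 47, the triangle is acute, so the smallest enclosing circle is the circumcircle.
Circumcentre = (69/38, -91/38), r² = 7585/722.
r = √(7585/722) ≈ 3.24.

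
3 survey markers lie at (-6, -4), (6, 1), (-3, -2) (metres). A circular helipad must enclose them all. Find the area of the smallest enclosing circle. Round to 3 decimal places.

132.732

Call the three points A, B, C in the order given.
Side lengths²: AB² = 169, AC² = 13, BC² = 90.
Since AB² = 169 ≥ 90 + 13 = 103, the angle opposite AB is not acute, so the smallest enclosing circle has AB as diameter.
Centre = midpoint of AB = (0, -1.5), r² = 169/4 = 42.25.
Area = π·r² = π·42.25 ≈ 132.732.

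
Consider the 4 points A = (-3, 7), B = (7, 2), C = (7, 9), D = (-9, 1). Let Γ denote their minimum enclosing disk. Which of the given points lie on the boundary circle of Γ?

C, D

The minimum enclosing circle of a finite set is fixed by two of the points (as a diameter) or three (as a circumcircle).
The farthest pair is C–D with squared distance 320. The circle on this segment as diameter has centre (-1, 5) and r² = 320/4 = 80.
Check A: distance² to centre = 8 ≤ 80, so it lies inside.
All remaining points lie in this disk, and no smaller disk contains both endpoints, so this is the minimum enclosing circle.
The points at distance exactly r from the centre are C, D — 2 points.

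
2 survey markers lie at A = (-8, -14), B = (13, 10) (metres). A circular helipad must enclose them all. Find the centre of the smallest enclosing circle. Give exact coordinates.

(2.5, -2)

The smallest circle enclosing two points has them as diameter endpoints.
Centre = midpoint = (2.5, -2); r² = |AB|²/4 = 1017/4 = 254.25.
Centre = (2.5, -2).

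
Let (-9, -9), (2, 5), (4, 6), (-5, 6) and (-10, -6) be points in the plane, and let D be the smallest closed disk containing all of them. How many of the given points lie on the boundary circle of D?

2

The minimum enclosing circle of a finite set is fixed by two of the points (as a diameter) or three (as a circumcircle).
The farthest pair is (-9, -9)–(4, 6) with squared distance 394. The circle on this segment as diameter has centre (-2.5, -1.5) and r² = 394/4 = 98.5.
Check (2, 5): distance² to centre = 62.5 ≤ 98.5, so it lies inside.
All remaining points lie in this disk, and no smaller disk contains both endpoints, so this is the minimum enclosing circle.
The points at distance exactly r from the centre are (-9, -9), (4, 6) — 2 points.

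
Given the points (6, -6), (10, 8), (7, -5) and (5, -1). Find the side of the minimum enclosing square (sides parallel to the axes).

The bounding box has width 5 and height 14.
An axis-aligned square enclosing the set must have side ≥ max(width, height).
So the minimum side is max(5, 14) = 14.

14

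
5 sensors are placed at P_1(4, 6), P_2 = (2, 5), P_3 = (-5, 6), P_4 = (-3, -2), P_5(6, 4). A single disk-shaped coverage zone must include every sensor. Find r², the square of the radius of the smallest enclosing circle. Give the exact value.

27625/784

By Welzl's lemma the MEC is supported by two points (diametrically opposite) or three points (on a circumcircle).
The minimum enclosing circle is determined by three boundary points: P_3, P_4, P_5.
Their circumcentre is (1/7, 85/28) with r² = 27625/784.
The farthest remaining point P_1 is at distance² 18553/784 ≤ 27625/784.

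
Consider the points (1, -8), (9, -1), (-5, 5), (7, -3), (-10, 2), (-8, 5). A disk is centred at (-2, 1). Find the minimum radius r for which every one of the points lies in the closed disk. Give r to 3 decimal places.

The required radius is the distance from (-2, 1) to the farthest point.
Squared distances: 90, 125, 25, 97, 65, 52.
Maximum is 125, attained at (9, -1).
r = √125 ≈ 11.180.

11.180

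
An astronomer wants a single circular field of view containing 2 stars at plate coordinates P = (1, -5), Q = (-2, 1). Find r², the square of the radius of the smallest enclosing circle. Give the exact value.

The smallest circle enclosing two points has them as diameter endpoints.
Centre = midpoint = (-0.5, -2); r² = |PQ|²/4 = 45/4 = 11.25.

11.25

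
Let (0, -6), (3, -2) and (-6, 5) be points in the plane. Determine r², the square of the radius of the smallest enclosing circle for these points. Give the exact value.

Call the three points A, B, C in the order given.
Side lengths²: AB² = 25, AC² = 157, BC² = 130.
Since AC² = 157 ≥ 130 + 25 = 155, the angle opposite AC is not acute, so the smallest enclosing circle has AC as diameter.
Centre = midpoint of AC = (-3, -0.5), r² = 157/4 = 39.25.

39.25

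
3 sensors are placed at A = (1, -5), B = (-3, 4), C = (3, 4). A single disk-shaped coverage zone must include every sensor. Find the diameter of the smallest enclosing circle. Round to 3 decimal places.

10.089

Side lengths²: AB² = 97, AC² = 85, BC² = 36.
Since AB² = 97 < 85 + 36 = 121, the triangle is acute, so the smallest enclosing circle is the circumcircle.
Circumcentre = (0, -1/18), r² = 8245/324.
Diameter = 2r = 2√(8245/324) ≈ 10.089.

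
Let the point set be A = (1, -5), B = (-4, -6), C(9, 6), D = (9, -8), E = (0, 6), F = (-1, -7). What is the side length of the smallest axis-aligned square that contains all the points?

The bounding box has width 13 and height 14.
An axis-aligned square enclosing the set must have side ≥ max(width, height).
So the minimum side is max(13, 14) = 14.

14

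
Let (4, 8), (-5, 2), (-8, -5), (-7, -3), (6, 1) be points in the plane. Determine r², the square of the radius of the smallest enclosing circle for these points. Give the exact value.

A smallest enclosing disk is always determined by at most three of the input points on its boundary.
The farthest pair is (4, 8)–(-8, -5) with squared distance 313. The circle on this segment as diameter has centre (-2, 1.5) and r² = 313/4 = 78.25.
Check (-5, 2): distance² to centre = 9.25 ≤ 78.25, so it lies inside.
All remaining points lie in this disk, and no smaller disk contains both endpoints, so this is the minimum enclosing circle.

78.25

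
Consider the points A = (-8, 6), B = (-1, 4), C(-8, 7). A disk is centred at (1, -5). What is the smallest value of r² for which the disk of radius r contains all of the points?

The required radius is the distance from (1, -5) to the farthest point.
Squared distances: 202, 85, 225.
Maximum is 225, attained at C.

225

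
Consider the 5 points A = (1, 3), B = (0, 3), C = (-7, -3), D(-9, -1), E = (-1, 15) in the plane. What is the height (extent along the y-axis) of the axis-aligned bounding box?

max y = 15, min y = -3, so height = 18.

18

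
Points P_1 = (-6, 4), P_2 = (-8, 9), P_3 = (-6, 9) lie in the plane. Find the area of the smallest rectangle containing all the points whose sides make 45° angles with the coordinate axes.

In coordinates u = x + y, v = x − y the rectangle is axis-aligned; the map (x,y)→(u,v) scales areas by 2.
u-values: -2, 1, 3; range = 3 − (-2) = 5.
v-values: -10, -17, -15; range = -10 − (-17) = 7.
Area = (5 × 7) / 2 = 17.5.

17.5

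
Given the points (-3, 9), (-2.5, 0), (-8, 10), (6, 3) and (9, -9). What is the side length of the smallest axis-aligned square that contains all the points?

19

The bounding box has width 17 and height 19.
An axis-aligned square enclosing the set must have side ≥ max(width, height).
So the minimum side is max(17, 19) = 19.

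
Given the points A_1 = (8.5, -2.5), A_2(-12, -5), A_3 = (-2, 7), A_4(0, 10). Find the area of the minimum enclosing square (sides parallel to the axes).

The bounding box has width 20.5 and height 15.
An axis-aligned square enclosing the set must have side ≥ max(width, height).
So the minimum side is max(20.5, 15) = 20.5.
Area = 20.5² = 420.25.

420.25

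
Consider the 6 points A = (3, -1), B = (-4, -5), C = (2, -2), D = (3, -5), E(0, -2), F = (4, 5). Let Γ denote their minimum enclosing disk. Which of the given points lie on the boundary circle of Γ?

B, F

The farthest pair is B–F with squared distance 164. The circle on this segment as diameter has centre (0, 0) and r² = 164/4 = 41.
Check A: distance² to centre = 10 ≤ 41, so it lies inside.
All remaining points lie in this disk, and no smaller disk contains both endpoints, so this is the minimum enclosing circle.
The points at distance exactly r from the centre are B, F — 2 points.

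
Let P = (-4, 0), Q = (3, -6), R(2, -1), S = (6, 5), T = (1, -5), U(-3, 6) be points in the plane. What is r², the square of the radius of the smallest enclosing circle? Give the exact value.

13325/289

By Welzl's lemma the MEC is supported by two points (diametrically opposite) or three points (on a circumcircle).
The minimum enclosing circle is determined by three boundary points: Q, S, U.
Their circumcentre is (16/17, 8/17) with r² = 13325/289.
The farthest remaining point T is at distance² 8650/289 ≤ 13325/289.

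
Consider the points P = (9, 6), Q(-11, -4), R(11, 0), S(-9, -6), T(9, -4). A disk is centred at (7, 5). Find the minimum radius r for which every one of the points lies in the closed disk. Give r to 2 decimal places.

The required radius is the distance from (7, 5) to the farthest point.
Squared distances: 5, 405, 41, 377, 85.
Maximum is 405, attained at Q.
r = √405 ≈ 20.12.

20.12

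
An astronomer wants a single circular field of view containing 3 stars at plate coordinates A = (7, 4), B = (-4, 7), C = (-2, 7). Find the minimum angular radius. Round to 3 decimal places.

5.701

Side lengths²: AB² = 130, AC² = 90, BC² = 4.
Since AB² = 130 ≥ 90 + 4 = 94, the angle opposite AB is not acute, so the smallest enclosing circle has AB as diameter.
Centre = midpoint of AB = (1.5, 5.5), r² = 130/4 = 32.5.
r = √(32.5) ≈ 5.701.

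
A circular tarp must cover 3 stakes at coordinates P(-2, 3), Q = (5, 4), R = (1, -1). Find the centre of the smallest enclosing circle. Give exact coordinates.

(101/62, 161/62)

Side lengths²: PQ² = 50, PR² = 25, QR² = 41.
Since PQ² = 50 < 41 + 25 = 66, the triangle is acute, so the smallest enclosing circle is the circumcircle.
Circumcentre = (101/62, 161/62), r² = 25625/1922.
Centre = (101/62, 161/62).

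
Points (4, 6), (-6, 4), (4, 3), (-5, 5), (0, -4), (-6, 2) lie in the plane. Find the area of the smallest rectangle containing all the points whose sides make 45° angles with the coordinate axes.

98

In coordinates u = x + y, v = x − y the rectangle is axis-aligned; the map (x,y)→(u,v) scales areas by 2.
u-values: 10, -2, 7, 0, -4, -4; range = 10 − (-4) = 14.
v-values: -2, -10, 1, -10, 4, -8; range = 4 − (-10) = 14.
Area = (14 × 14) / 2 = 98.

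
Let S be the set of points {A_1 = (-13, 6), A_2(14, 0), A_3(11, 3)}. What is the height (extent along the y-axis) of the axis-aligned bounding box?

max y = 6, min y = 0, so height = 6.

6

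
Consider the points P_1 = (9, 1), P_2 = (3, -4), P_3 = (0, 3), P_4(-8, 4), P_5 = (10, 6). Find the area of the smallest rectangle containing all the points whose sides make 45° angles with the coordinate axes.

200

In coordinates u = x + y, v = x − y the rectangle is axis-aligned; the map (x,y)→(u,v) scales areas by 2.
u-values: 10, -1, 3, -4, 16; range = 16 − (-4) = 20.
v-values: 8, 7, -3, -12, 4; range = 8 − (-12) = 20.
Area = (20 × 20) / 2 = 200.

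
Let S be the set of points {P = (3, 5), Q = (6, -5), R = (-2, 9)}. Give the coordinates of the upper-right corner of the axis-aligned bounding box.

(6, 9)

x-range [-2, 6], y-range [-5, 9].
The upper-right corner is (6, 9).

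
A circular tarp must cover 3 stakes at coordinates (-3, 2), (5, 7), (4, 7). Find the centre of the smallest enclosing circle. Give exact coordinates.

Call the three points A, B, C in the order given.
Side lengths²: AB² = 89, AC² = 74, BC² = 1.
Since AB² = 89 ≥ 74 + 1 = 75, the angle opposite AB is not acute, so the smallest enclosing circle has AB as diameter.
Centre = midpoint of AB = (1, 4.5), r² = 89/4 = 22.25.
Centre = (1, 4.5).

(1, 4.5)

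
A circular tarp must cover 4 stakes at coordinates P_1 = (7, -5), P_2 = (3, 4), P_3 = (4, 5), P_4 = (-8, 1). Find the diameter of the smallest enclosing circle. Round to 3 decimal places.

16.163

A smallest enclosing disk is always determined by at most three of the input points on its boundary.
The minimum enclosing circle is determined by three boundary points: P_1, P_3, P_4.
Their circumcentre is (-9/22, -39/22) with r² = 15805/242.
The farthest remaining point P_2 is at distance² 10877/242 ≤ 15805/242.
Diameter = 2r = 2√(15805/242) ≈ 16.163.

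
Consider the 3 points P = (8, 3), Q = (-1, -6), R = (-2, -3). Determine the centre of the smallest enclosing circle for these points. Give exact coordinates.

(3.5, -1.5)

Side lengths²: PQ² = 162, PR² = 136, QR² = 10.
Since PQ² = 162 ≥ 136 + 10 = 146, the angle opposite PQ is not acute, so the smallest enclosing circle has PQ as diameter.
Centre = midpoint of PQ = (3.5, -1.5), r² = 162/4 = 40.5.
Centre = (3.5, -1.5).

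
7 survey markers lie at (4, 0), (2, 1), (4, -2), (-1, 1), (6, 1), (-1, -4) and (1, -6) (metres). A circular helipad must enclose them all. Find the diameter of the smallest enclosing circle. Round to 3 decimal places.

By Welzl's lemma the MEC is supported by two points (diametrically opposite) or three points (on a circumcircle).
The minimum enclosing circle is determined by three boundary points: (-1, 1), (6, 1), (1, -6).
Their circumcentre is (2.5, -25/14) with r² = 1961/98.
The farthest remaining point (-1, -4) is at distance² 1681/98 ≤ 1961/98.
Diameter = 2r = 2√(1961/98) ≈ 8.947.

8.947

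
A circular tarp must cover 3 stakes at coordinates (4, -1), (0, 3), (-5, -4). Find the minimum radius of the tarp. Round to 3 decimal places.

Call the three points A, B, C in the order given.
Side lengths²: AB² = 32, AC² = 90, BC² = 74.
Since AC² = 90 < 74 + 32 = 106, the triangle is acute, so the smallest enclosing circle is the circumcircle.
Circumcentre = (-0.75, -1.75), r² = 23.125.
r = √(23.125) ≈ 4.809.

4.809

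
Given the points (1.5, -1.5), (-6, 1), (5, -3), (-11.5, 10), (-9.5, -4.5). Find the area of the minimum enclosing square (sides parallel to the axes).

The bounding box has width 16.5 and height 14.5.
An axis-aligned square enclosing the set must have side ≥ max(width, height).
So the minimum side is max(16.5, 14.5) = 16.5.
Area = 16.5² = 272.25.

272.25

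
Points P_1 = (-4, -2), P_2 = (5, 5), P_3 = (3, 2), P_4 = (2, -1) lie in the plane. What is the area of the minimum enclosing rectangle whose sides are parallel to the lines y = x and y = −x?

40

In coordinates u = x + y, v = x − y the rectangle is axis-aligned; the map (x,y)→(u,v) scales areas by 2.
u-values: -6, 10, 5, 1; range = 10 − (-6) = 16.
v-values: -2, 0, 1, 3; range = 3 − (-2) = 5.
Area = (16 × 5) / 2 = 40.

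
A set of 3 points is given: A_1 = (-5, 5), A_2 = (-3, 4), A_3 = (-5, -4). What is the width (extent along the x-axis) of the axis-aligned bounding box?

2

max x = -3, min x = -5, so width = 2.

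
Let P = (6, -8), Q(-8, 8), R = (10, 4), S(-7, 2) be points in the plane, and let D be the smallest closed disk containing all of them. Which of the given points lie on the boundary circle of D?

P, Q, R

By Welzl's lemma the MEC is supported by two points (diametrically opposite) or three points (on a circumcircle).
The minimum enclosing circle is determined by three boundary points: P, Q, R.
Their circumcentre is (-5/29, 21/29) with r² = 96050/841.
The farthest remaining point S is at distance² 40573/841 ≤ 96050/841.
The points at distance exactly r from the centre are P, Q, R — 3 points.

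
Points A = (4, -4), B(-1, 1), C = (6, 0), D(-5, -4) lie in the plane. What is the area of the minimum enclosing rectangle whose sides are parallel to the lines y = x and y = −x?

In coordinates u = x + y, v = x − y the rectangle is axis-aligned; the map (x,y)→(u,v) scales areas by 2.
u-values: 0, 0, 6, -9; range = 6 − (-9) = 15.
v-values: 8, -2, 6, -1; range = 8 − (-2) = 10.
Area = (15 × 10) / 2 = 75.

75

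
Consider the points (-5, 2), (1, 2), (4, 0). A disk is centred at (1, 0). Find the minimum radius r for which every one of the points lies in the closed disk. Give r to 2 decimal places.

6.32

The required radius is the distance from (1, 0) to the farthest point.
Squared distances: 40, 4, 9.
Maximum is 40, attained at (-5, 2).
r = √40 ≈ 6.32.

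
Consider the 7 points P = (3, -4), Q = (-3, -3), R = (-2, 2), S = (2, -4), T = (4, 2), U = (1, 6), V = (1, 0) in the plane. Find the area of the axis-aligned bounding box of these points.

70

x ranges over [-3, 4], width 7.
y ranges over [-4, 6], height 10.
Area = 7 × 10 = 70.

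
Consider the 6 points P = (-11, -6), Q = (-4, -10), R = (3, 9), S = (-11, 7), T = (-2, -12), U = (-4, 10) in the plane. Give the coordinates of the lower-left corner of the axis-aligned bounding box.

(-11, -12)

x-range [-11, 3], y-range [-12, 10].
The lower-left corner is (-11, -12).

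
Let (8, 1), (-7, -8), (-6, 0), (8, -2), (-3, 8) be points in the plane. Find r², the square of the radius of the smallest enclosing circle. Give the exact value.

A smallest enclosing disk is always determined by at most three of the input points on its boundary.
The minimum enclosing circle is determined by three boundary points: (8, 1), (-7, -8), (-3, 8).
Their circumcentre is (-1, -1) with r² = 85.
The farthest remaining point (8, -2) is at distance² 82 ≤ 85.

85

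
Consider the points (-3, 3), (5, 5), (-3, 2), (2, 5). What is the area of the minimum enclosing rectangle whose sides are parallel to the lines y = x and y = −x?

33

In coordinates u = x + y, v = x − y the rectangle is axis-aligned; the map (x,y)→(u,v) scales areas by 2.
u-values: 0, 10, -1, 7; range = 10 − (-1) = 11.
v-values: -6, 0, -5, -3; range = 0 − (-6) = 6.
Area = (11 × 6) / 2 = 33.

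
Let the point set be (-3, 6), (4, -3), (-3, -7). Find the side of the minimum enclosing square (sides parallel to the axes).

The bounding box has width 7 and height 13.
An axis-aligned square enclosing the set must have side ≥ max(width, height).
So the minimum side is max(7, 13) = 13.

13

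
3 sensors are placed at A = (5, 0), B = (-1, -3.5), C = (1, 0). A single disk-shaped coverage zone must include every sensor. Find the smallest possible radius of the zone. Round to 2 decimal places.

Side lengths²: AB² = 48.25, AC² = 16, BC² = 16.25.
Since AB² = 48.25 ≥ 16.25 + 16 = 32.25, the angle opposite AB is not acute, so the smallest enclosing circle has AB as diameter.
Centre = midpoint of AB = (2, -1.75), r² = 48.25/4 = 12.0625.
r = √(12.0625) ≈ 3.47.

3.47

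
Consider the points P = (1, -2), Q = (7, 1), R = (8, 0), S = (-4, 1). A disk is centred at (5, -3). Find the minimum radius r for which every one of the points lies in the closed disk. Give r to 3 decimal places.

The required radius is the distance from (5, -3) to the farthest point.
Squared distances: 17, 20, 18, 97.
Maximum is 97, attained at S.
r = √97 ≈ 9.849.

9.849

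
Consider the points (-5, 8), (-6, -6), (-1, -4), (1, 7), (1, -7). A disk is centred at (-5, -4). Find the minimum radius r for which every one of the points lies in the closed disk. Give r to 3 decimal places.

The required radius is the distance from (-5, -4) to the farthest point.
Squared distances: 144, 5, 16, 157, 45.
Maximum is 157, attained at (1, 7).
r = √157 ≈ 12.530.

12.530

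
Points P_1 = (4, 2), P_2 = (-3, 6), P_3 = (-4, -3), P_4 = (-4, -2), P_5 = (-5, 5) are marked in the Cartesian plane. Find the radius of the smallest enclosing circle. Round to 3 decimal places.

By Welzl's lemma the MEC is supported by two points (diametrically opposite) or three points (on a circumcircle).
The minimum enclosing circle is determined by three boundary points: P_1, P_3, P_5.
Their circumcentre is (-55/46, 65/46) with r² = 28925/1058.
The farthest remaining point P_2 is at distance² 25705/1058 ≤ 28925/1058.
r = √(28925/1058) ≈ 5.229.

5.229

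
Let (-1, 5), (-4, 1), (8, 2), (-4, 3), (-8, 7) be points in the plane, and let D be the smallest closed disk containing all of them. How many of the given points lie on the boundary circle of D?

By Welzl's lemma the MEC is supported by two points (diametrically opposite) or three points (on a circumcircle).
The farthest pair is (8, 2)–(-8, 7) with squared distance 281. The circle on this segment as diameter has centre (0, 4.5) and r² = 281/4 = 70.25.
Check (-1, 5): distance² to centre = 1.25 ≤ 70.25, so it lies inside.
All remaining points lie in this disk, and no smaller disk contains both endpoints, so this is the minimum enclosing circle.
The points at distance exactly r from the centre are (8, 2), (-8, 7) — 2 points.

2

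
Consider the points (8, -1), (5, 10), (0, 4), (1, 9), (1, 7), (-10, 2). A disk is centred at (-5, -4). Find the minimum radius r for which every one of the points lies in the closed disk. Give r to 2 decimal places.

17.20

The required radius is the distance from (-5, -4) to the farthest point.
Squared distances: 178, 296, 89, 205, 157, 61.
Maximum is 296, attained at (5, 10).
r = √296 ≈ 17.20.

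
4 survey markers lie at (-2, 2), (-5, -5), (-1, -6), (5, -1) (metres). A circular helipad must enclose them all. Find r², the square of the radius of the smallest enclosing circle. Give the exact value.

The farthest pair is (-5, -5)–(5, -1) with squared distance 116. The circle on this segment as diameter has centre (0, -3) and r² = 116/4 = 29.
Check (-2, 2): distance² to centre = 29 ≤ 29, so it lies inside.
All remaining points lie in this disk, and no smaller disk contains both endpoints, so this is the minimum enclosing circle.

29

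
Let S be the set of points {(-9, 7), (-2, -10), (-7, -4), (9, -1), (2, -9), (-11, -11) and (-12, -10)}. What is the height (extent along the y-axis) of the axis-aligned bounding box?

max y = 7, min y = -11, so height = 18.

18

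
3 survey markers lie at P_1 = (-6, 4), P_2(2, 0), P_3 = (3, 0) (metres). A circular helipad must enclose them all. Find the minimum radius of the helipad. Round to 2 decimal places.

Side lengths²: P_1P_2² = 80, P_1P_3² = 97, P_2P_3² = 1.
Since P_1P_3² = 97 ≥ 80 + 1 = 81, the angle opposite P_1P_3 is not acute, so the smallest enclosing circle has P_1P_3 as diameter.
Centre = midpoint of P_1P_3 = (-1.5, 2), r² = 97/4 = 24.25.
r = √(24.25) ≈ 4.92.

4.92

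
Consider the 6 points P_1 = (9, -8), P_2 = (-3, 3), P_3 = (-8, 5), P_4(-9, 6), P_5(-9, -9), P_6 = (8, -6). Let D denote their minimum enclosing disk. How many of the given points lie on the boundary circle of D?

3

A smallest enclosing disk is always determined by at most three of the input points on its boundary.
The minimum enclosing circle is determined by three boundary points: P_1, P_4, P_5.
Their circumcentre is (-7/18, -1.5) with r² = 21125/162.
The farthest remaining point P_3 is at distance² 16229/162 ≤ 21125/162.
The points at distance exactly r from the centre are P_1, P_4, P_5 — 3 points.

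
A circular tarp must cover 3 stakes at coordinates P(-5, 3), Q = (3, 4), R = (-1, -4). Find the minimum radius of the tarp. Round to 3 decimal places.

4.845

Side lengths²: PQ² = 65, PR² = 65, QR² = 80.
Since QR² = 80 < 65 + 65 = 130, the triangle is acute, so the smallest enclosing circle is the circumcircle.
Circumcentre = (-2/3, 5/6), r² = 845/36.
r = √(845/36) ≈ 4.845.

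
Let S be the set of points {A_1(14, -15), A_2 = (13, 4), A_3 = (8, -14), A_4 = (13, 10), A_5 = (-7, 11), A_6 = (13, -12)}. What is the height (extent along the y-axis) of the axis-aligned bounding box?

max y = 11, min y = -15, so height = 26.

26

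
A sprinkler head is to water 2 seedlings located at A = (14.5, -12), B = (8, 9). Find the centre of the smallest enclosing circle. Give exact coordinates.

(11.25, -1.5)

The smallest circle enclosing two points has them as diameter endpoints.
Centre = midpoint = (11.25, -1.5); r² = |AB|²/4 = 483.25/4 = 120.8125.
Centre = (11.25, -1.5).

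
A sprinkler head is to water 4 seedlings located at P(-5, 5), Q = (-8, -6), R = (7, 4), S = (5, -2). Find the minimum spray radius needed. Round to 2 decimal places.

9.01

A smallest enclosing disk is always determined by at most three of the input points on its boundary.
The farthest pair is Q–R with squared distance 325. The circle on this segment as diameter has centre (-0.5, -1) and r² = 325/4 = 81.25.
Check P: distance² to centre = 56.25 ≤ 81.25, so it lies inside.
All remaining points lie in this disk, and no smaller disk contains both endpoints, so this is the minimum enclosing circle.
r = √(81.25) ≈ 9.01.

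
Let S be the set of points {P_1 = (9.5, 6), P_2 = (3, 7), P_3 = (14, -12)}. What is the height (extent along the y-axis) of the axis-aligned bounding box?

max y = 7, min y = -12, so height = 19.

19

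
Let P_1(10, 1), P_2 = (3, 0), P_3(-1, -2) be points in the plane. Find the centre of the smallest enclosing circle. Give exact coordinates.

Side lengths²: P_1P_2² = 50, P_1P_3² = 130, P_2P_3² = 20.
Since P_1P_3² = 130 ≥ 50 + 20 = 70, the angle opposite P_1P_3 is not acute, so the smallest enclosing circle has P_1P_3 as diameter.
Centre = midpoint of P_1P_3 = (4.5, -0.5), r² = 130/4 = 32.5.
Centre = (4.5, -0.5).

(4.5, -0.5)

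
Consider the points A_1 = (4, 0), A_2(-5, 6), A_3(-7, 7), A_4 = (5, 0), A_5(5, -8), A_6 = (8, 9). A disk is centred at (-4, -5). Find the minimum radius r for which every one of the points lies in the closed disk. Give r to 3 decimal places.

The required radius is the distance from (-4, -5) to the farthest point.
Squared distances: 89, 122, 153, 106, 90, 340.
Maximum is 340, attained at A_6.
r = √340 ≈ 18.439.

18.439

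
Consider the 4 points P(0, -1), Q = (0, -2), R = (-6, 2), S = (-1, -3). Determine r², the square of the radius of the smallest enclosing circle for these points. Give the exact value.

13

The minimum enclosing circle of a finite set is fixed by two of the points (as a diameter) or three (as a circumcircle).
The farthest pair is Q–R with squared distance 52. The circle on this segment as diameter has centre (-3, 0) and r² = 52/4 = 13.
Check P: distance² to centre = 10 ≤ 13, so it lies inside.
All remaining points lie in this disk, and no smaller disk contains both endpoints, so this is the minimum enclosing circle.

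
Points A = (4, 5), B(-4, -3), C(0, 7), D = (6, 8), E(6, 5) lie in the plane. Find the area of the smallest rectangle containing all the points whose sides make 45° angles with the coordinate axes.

84

In coordinates u = x + y, v = x − y the rectangle is axis-aligned; the map (x,y)→(u,v) scales areas by 2.
u-values: 9, -7, 7, 14, 11; range = 14 − (-7) = 21.
v-values: -1, -1, -7, -2, 1; range = 1 − (-7) = 8.
Area = (21 × 8) / 2 = 84.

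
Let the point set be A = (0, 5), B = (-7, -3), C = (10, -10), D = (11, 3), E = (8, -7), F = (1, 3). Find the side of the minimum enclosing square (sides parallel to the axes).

The bounding box has width 18 and height 15.
An axis-aligned square enclosing the set must have side ≥ max(width, height).
So the minimum side is max(18, 15) = 18.

18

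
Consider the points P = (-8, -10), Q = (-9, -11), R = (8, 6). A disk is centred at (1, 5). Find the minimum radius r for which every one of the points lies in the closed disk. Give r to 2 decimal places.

18.87

The required radius is the distance from (1, 5) to the farthest point.
Squared distances: 306, 356, 50.
Maximum is 356, attained at Q.
r = √356 ≈ 18.87.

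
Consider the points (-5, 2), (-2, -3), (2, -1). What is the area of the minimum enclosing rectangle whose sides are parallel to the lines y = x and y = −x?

30

In coordinates u = x + y, v = x − y the rectangle is axis-aligned; the map (x,y)→(u,v) scales areas by 2.
u-values: -3, -5, 1; range = 1 − (-5) = 6.
v-values: -7, 1, 3; range = 3 − (-7) = 10.
Area = (6 × 10) / 2 = 30.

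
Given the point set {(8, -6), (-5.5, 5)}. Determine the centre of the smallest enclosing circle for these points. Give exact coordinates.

(1.25, -0.5)

The smallest circle enclosing two points has them as diameter endpoints.
Centre = midpoint = (1.25, -0.5); r² = |(8, -6)−(-5.5, 5)|²/4 = 303.25/4 = 75.8125.
Centre = (1.25, -0.5).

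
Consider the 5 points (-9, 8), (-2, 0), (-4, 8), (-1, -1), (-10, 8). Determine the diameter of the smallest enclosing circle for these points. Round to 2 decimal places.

The minimum enclosing circle of a finite set is fixed by two of the points (as a diameter) or three (as a circumcircle).
The farthest pair is (-1, -1)–(-10, 8) with squared distance 162. The circle on this segment as diameter has centre (-5.5, 3.5) and r² = 162/4 = 40.5.
Check (-9, 8): distance² to centre = 32.5 ≤ 40.5, so it lies inside.
All remaining points lie in this disk, and no smaller disk contains both endpoints, so this is the minimum enclosing circle.
Diameter = 2r = 2√(40.5) ≈ 12.73.

12.73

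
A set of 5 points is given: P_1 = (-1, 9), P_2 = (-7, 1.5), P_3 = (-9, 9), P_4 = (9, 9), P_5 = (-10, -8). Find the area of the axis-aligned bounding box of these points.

323

x ranges over [-10, 9], width 19.
y ranges over [-8, 9], height 17.
Area = 19 × 17 = 323.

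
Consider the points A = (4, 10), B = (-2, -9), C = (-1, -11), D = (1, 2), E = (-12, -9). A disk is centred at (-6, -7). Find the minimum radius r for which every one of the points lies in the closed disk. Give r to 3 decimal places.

The required radius is the distance from (-6, -7) to the farthest point.
Squared distances: 389, 20, 41, 130, 40.
Maximum is 389, attained at A.
r = √389 ≈ 19.723.

19.723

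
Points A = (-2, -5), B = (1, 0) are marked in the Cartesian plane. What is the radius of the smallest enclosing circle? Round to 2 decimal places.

2.92

The smallest circle enclosing two points has them as diameter endpoints.
Centre = midpoint = (-0.5, -2.5); r² = |AB|²/4 = 34/4 = 8.5.
r = √(8.5) ≈ 2.92.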